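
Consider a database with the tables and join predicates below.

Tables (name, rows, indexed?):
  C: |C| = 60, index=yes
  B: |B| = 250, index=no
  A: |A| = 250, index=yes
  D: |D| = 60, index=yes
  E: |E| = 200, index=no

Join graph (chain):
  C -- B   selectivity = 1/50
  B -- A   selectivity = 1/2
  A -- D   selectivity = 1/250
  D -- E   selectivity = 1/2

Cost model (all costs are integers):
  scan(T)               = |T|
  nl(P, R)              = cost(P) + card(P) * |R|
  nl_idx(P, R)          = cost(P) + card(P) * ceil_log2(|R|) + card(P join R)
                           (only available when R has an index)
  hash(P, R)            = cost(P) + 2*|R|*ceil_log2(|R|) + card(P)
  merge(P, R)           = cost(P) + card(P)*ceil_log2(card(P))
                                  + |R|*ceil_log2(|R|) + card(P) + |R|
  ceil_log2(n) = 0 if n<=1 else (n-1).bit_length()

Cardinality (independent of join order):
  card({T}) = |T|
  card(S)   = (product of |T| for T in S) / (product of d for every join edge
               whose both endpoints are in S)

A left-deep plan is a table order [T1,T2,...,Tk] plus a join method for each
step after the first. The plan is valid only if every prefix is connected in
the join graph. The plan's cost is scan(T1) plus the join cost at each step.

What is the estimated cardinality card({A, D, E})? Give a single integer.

6000

Tables in S: A(250), D(60), E(200)
Edges inside S: A-D(d=250), D-E(d=2)
numerator = 250 * 60 * 200 = 3000000
denominator = 250 * 2 = 500
card(S) = 3000000 / 500 = 6000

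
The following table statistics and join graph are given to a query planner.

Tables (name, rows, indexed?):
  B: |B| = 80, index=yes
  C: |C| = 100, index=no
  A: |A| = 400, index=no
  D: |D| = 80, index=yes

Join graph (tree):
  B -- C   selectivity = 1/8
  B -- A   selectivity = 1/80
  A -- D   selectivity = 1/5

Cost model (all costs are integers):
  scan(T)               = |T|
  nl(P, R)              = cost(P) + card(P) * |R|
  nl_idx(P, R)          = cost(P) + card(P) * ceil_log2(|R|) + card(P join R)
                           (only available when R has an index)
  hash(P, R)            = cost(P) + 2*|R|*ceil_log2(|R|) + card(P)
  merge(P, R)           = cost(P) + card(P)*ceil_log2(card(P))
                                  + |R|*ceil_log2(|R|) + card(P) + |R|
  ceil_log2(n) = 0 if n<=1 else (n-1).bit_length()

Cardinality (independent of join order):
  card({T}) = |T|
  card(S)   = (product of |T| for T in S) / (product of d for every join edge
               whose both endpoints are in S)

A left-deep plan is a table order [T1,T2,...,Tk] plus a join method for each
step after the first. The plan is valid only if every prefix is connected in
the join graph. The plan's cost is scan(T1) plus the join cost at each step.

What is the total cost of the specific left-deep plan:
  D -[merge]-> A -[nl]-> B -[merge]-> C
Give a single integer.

607120

step 1: scan D: cost=80, card=80
step 2: join A via merge
    card(P join A) = 80*400/(5) = 6400
    cost = 80 + 80*7 + 400*9 + 80 + 400 = 4720
step 3: join B via nl
    card(P join B) = 6400*80/(80) = 6400
    cost = 4720 + 6400*80 = 516720
step 4: join C via merge
    card(P join C) = 6400*100/(8) = 80000
    cost = 516720 + 6400*13 + 100*7 + 6400 + 100 = 607120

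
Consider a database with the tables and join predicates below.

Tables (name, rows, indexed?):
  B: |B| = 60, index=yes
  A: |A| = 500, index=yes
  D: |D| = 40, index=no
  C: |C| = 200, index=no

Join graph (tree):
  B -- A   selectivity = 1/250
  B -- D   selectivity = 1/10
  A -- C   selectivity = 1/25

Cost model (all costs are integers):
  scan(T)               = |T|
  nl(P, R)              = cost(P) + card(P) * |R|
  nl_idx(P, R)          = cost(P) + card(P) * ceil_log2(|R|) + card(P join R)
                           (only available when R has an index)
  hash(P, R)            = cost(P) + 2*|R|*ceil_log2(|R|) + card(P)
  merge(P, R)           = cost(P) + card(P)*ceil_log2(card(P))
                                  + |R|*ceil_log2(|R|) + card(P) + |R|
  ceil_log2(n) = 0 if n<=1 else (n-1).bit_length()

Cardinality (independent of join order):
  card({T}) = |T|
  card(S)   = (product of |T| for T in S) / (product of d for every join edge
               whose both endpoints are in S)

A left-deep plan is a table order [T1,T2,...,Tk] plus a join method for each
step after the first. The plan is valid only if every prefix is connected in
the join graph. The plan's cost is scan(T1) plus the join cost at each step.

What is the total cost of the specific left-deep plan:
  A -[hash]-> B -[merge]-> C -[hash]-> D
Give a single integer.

5920

step 1: scan A: cost=500, card=500
step 2: join B via hash
    card(P join B) = 500*60/(250) = 120
    cost = 500 + 2*60*6 + 500 = 1720
step 3: join C via merge
    card(P join C) = 120*200/(25) = 960
    cost = 1720 + 120*7 + 200*8 + 120 + 200 = 4480
step 4: join D via hash
    card(P join D) = 960*40/(10) = 3840
    cost = 4480 + 2*40*6 + 960 = 5920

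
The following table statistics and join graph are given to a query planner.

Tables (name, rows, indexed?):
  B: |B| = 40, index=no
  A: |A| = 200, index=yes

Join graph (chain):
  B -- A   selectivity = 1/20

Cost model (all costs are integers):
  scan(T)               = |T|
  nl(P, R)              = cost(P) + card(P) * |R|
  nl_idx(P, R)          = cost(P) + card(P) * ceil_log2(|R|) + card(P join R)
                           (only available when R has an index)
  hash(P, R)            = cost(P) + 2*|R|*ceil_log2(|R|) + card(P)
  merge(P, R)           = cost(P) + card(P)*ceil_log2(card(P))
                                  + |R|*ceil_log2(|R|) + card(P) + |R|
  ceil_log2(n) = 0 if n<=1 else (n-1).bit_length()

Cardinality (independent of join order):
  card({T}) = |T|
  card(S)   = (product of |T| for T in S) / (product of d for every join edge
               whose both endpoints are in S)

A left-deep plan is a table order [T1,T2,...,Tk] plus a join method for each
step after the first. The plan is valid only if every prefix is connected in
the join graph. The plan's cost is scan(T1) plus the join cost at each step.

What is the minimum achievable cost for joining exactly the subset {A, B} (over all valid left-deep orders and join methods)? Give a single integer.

760

Selinger DP over subsets of {A,B}:
  {B}: scan cost=40, card=40
  {A}: scan cost=200, card=200
  {AB}: card=400; try (A,nl_idx)→760, (B,hash)→880, (A,merge)→2120, (B,merge)→2280, (A,hash)→3280, (A,nl)→8040 …(+1); best=760 via (A,nl_idx)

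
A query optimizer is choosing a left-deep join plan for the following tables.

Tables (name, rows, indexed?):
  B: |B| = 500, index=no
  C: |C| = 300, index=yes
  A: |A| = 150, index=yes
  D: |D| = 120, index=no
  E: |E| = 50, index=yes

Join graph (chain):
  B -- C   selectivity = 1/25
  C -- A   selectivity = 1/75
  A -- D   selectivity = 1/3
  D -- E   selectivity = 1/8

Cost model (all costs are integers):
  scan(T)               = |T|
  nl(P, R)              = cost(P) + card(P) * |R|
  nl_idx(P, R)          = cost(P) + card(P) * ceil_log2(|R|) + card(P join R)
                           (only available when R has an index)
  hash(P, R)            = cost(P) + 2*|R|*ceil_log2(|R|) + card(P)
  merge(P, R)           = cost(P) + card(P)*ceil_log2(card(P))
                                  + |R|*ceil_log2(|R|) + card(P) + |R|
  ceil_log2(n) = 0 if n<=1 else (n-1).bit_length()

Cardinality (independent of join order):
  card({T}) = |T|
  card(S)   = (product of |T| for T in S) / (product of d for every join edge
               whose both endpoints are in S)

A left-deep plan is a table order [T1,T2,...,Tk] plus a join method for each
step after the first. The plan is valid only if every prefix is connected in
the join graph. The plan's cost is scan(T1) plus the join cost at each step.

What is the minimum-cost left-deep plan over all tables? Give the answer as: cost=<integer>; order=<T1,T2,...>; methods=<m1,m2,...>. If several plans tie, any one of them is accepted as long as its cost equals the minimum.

cost=187980; order=A,C,D,E,B; methods=nl_idx,hash,hash,hash

Selinger DP (subsets sized 1..n):
  {B}: scan cost=500, card=500
  {C}: scan cost=300, card=300
  {A}: scan cost=150, card=150
  {D}: scan cost=120, card=120
  {E}: scan cost=50, card=50
  {BC}: card=6000; try (C,hash)→6400, (B,merge)→8300, (C,merge)→8500, (B,hash)→9600, (C,nl_idx)→11000, (B,nl)→150300 …(+1); best=6400 via (C,hash)
  {AC}: card=600; try (C,nl_idx)→2100, (A,hash)→3000, (A,nl_idx)→3300, (C,merge)→4500, (A,merge)→4650, (C,hash)→5700 …(+2); best=2100 via (C,nl_idx)
  {AD}: card=6000; try (D,hash)→1980, (A,merge)→2430, (D,merge)→2460, (A,hash)→2640, (A,nl_idx)→7080, (A,nl)→18120 …(+1); best=1980 via (D,hash)
  {DE}: card=750; try (E,hash)→840, (D,merge)→1360, (E,merge)→1430, (E,nl_idx)→1590, (D,hash)→1780, (D,nl)→6050 …(+1); best=840 via (E,hash)
  {ABC}: card=12000; try (B,hash)→11700, (B,merge)→13700, (A,hash)→14800, (A,nl_idx)→66400, (A,merge)→91750, (B,nl)→302100 …(+1); best=11700 via (B,hash)
  {ACD}: card=24000; try (D,hash)→4380, (D,merge)→9660, (C,hash)→13380, (D,nl)→74100, (C,nl_idx)→79980, (C,merge)→88980 …(+1); best=4380 via (D,hash)
  {ADE}: card=37500; try (A,hash)→3990, (E,hash)→8580, (A,merge)→10440, (A,nl_idx)→44340, (E,nl_idx)→75480, (E,merge)→86330 …(+2); best=3990 via (A,hash)
  {ABCD}: card=480000; try (D,hash)→25380, (B,hash)→37380, (D,merge)→192660, (B,merge)→393380, (D,nl)→1451700, (B,nl)→12004380; best=25380 via (D,hash)
  {ACDE}: card=150000; try (E,hash)→28980, (C,hash)→46890, (E,nl_idx)→298380, (E,merge)→388730, (C,nl_idx)→491490, (C,merge)→644490 …(+2); best=28980 via (E,hash)
  {ABCDE}: card=3000000; try (B,hash)→187980, (E,hash)→505980, (B,merge)→2883980, (E,nl_idx)→5905380, (E,merge)→9625730, (E,nl)→24025380 …(+1); best=187980 via (B,hash)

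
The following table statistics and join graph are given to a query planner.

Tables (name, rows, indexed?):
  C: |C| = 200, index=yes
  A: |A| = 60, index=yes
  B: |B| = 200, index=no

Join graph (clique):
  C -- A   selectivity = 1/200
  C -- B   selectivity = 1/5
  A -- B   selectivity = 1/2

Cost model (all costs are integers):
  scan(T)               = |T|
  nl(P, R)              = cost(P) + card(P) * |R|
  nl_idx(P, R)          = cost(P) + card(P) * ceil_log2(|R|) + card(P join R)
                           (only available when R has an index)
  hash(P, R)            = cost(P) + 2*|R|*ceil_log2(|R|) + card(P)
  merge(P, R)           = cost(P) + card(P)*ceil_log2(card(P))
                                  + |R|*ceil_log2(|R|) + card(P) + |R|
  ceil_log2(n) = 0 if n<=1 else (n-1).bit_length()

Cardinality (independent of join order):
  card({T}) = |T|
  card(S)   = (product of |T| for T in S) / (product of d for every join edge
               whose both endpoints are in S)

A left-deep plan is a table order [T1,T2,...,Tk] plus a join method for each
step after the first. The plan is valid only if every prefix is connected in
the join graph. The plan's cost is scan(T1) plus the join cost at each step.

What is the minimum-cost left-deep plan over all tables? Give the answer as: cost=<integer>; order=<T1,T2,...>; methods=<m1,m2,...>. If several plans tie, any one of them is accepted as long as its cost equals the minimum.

cost=2820; order=A,C,B; methods=nl_idx,merge

Selinger DP (subsets sized 1..n):
  {C}: scan cost=200, card=200
  {A}: scan cost=60, card=60
  {B}: scan cost=200, card=200
  {AC}: card=60; try (C,nl_idx)→600, (A,hash)→1120, (A,nl_idx)→1460, (C,merge)→2280, (A,merge)→2420, (C,hash)→3320 …(+2); best=600 via (C,nl_idx)
  {BC}: card=8000; try (C,hash)→3600, (B,hash)→3600, (C,merge)→3800, (B,merge)→3800, (C,nl_idx)→9800, (C,nl)→40200 …(+1); best=3600 via (C,hash)
  {AB}: card=6000; try (A,hash)→1120, (B,merge)→2280, (A,merge)→2420, (B,hash)→3320, (A,nl_idx)→7400, (B,nl)→12060 …(+1); best=1120 via (A,hash)
  {ABC}: card=1200; try (B,merge)→2820, (B,hash)→3860, (C,hash)→10320, (A,hash)→12320, (B,nl)→12600, (C,nl_idx)→50320 …(+5); best=2820 via (B,merge)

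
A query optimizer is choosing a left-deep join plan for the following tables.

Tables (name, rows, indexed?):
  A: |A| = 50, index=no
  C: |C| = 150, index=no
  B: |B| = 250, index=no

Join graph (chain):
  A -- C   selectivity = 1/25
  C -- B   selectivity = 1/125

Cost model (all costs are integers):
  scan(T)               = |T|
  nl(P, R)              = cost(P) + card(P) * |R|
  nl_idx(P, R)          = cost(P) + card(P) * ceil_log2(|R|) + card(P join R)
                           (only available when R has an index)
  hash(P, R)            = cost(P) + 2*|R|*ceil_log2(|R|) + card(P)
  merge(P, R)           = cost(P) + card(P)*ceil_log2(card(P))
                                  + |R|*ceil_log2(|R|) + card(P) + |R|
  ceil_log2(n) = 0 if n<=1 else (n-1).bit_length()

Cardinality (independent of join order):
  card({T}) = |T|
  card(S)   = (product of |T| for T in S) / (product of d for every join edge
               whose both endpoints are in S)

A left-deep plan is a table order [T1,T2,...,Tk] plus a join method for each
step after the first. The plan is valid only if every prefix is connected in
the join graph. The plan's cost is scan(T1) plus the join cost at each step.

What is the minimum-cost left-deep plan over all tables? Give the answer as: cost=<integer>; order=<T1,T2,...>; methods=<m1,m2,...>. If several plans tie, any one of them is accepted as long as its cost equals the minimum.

Selinger DP (subsets sized 1..n):
  {A}: scan cost=50, card=50
  {C}: scan cost=150, card=150
  {B}: scan cost=250, card=250
  {AC}: card=300; try (A,hash)→900, (C,merge)→1750, (A,merge)→1850, (C,hash)→2500, (C,nl)→7550, (A,nl)→7650; best=900 via (A,hash)
  {BC}: card=300; try (C,hash)→2900, (B,merge)→3750, (C,merge)→3850, (B,hash)→4300, (B,nl)→37650, (C,nl)→37750; best=2900 via (C,hash)
  {ABC}: card=600; try (A,hash)→3800, (B,hash)→5200, (B,merge)→6150, (A,merge)→6250, (A,nl)→17900, (B,nl)→75900; best=3800 via (A,hash)

cost=3800; order=B,C,A; methods=hash,hash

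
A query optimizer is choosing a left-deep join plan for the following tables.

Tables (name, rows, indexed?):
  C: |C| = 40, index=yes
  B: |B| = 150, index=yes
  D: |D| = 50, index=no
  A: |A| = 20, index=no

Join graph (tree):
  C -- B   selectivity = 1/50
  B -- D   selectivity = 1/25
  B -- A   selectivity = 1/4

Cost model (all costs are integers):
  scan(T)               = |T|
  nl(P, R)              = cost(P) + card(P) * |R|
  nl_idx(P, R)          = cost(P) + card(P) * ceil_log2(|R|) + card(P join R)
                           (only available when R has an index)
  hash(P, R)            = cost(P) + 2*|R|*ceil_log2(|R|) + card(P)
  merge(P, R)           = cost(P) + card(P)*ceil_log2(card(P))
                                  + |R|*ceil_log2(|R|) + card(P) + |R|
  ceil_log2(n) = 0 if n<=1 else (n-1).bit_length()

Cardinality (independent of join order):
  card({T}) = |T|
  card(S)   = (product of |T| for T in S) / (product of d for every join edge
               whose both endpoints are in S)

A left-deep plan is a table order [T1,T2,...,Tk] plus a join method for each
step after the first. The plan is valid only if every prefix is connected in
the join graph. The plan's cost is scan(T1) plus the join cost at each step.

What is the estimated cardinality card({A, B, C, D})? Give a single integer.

1200

Tables in S: A(20), B(150), C(40), D(50)
Edges inside S: C-B(d=50), B-D(d=25), B-A(d=4)
numerator = 20 * 150 * 40 * 50 = 6000000
denominator = 50 * 25 * 4 = 5000
card(S) = 6000000 / 5000 = 1200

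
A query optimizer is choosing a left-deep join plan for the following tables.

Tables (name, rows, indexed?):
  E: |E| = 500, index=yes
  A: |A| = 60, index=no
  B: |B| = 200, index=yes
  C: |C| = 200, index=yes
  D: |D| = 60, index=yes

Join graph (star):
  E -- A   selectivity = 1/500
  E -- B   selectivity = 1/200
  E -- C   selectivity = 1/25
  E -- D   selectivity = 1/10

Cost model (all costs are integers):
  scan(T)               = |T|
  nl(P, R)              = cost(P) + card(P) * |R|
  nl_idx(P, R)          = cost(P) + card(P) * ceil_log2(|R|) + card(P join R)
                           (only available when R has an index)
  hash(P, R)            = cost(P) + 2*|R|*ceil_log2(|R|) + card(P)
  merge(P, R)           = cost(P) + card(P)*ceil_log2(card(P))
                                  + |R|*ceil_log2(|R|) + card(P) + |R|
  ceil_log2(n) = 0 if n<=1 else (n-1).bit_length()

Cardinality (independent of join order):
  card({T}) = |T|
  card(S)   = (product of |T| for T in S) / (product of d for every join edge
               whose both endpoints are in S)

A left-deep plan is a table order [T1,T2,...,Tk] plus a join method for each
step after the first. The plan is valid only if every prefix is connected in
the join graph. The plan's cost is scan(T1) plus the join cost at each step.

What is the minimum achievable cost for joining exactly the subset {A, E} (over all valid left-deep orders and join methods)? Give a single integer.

660

Selinger DP over subsets of {A,E}:
  {E}: scan cost=500, card=500
  {A}: scan cost=60, card=60
  {AE}: card=60; try (E,nl_idx)→660, (A,hash)→1720, (E,merge)→5480, (A,merge)→5920, (E,hash)→9120, (E,nl)→30060 …(+1); best=660 via (E,nl_idx)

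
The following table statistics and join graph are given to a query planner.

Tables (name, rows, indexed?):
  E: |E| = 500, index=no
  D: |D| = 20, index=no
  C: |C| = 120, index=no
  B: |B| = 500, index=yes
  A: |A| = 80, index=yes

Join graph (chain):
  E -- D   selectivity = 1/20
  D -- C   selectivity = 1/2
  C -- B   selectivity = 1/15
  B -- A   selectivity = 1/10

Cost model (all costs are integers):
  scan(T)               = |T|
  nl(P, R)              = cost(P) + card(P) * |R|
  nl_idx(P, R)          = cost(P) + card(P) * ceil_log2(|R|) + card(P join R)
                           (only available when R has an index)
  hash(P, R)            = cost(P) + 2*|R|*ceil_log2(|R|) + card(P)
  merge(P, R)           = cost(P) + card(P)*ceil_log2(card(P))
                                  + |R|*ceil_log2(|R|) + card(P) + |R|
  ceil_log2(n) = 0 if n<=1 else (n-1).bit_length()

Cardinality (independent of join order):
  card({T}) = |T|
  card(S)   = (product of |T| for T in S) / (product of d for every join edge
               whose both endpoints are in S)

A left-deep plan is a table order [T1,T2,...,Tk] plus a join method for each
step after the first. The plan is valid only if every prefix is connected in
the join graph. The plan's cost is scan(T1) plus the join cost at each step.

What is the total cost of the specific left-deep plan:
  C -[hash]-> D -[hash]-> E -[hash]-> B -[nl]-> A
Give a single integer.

80049640

step 1: scan C: cost=120, card=120
step 2: join D via hash
    card(P join D) = 120*20/(2) = 1200
    cost = 120 + 2*20*5 + 120 = 440
step 3: join E via hash
    card(P join E) = 1200*500/(20) = 30000
    cost = 440 + 2*500*9 + 1200 = 10640
step 4: join B via hash
    card(P join B) = 30000*500/(15) = 1000000
    cost = 10640 + 2*500*9 + 30000 = 49640
step 5: join A via nl
    card(P join A) = 1000000*80/(10) = 8000000
    cost = 49640 + 1000000*80 = 80049640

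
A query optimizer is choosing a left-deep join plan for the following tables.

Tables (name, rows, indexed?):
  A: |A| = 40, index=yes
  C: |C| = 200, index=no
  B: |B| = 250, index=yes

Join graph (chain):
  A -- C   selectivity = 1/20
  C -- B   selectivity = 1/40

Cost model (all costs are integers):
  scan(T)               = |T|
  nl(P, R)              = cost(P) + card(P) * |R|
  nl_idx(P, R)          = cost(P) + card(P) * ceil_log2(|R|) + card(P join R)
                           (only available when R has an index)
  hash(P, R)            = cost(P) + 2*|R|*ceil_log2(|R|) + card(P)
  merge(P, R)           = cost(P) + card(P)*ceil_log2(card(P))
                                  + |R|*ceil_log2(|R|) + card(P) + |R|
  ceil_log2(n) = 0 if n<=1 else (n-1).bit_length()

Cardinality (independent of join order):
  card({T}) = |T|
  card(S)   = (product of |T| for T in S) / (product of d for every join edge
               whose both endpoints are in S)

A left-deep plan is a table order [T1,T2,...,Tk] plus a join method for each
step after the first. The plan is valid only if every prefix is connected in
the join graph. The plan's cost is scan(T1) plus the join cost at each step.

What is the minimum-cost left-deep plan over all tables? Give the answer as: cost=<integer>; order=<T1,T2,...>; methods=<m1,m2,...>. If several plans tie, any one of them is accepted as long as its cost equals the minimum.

Selinger DP (subsets sized 1..n):
  {A}: scan cost=40, card=40
  {C}: scan cost=200, card=200
  {B}: scan cost=250, card=250
  {AC}: card=400; try (A,hash)→880, (A,nl_idx)→1800, (C,merge)→2120, (A,merge)→2280, (C,hash)→3280, (C,nl)→8040 …(+1); best=880 via (A,hash)
  {BC}: card=1250; try (B,nl_idx)→3050, (C,hash)→3700, (B,merge)→4250, (C,merge)→4300, (B,hash)→4400, (B,nl)→50200 …(+1); best=3050 via (B,nl_idx)
  {ABC}: card=2500; try (A,hash)→4780, (B,hash)→5280, (B,nl_idx)→6580, (B,merge)→7130, (A,nl_idx)→13050, (A,merge)→18330 …(+2); best=4780 via (A,hash)

cost=4780; order=C,B,A; methods=nl_idx,hash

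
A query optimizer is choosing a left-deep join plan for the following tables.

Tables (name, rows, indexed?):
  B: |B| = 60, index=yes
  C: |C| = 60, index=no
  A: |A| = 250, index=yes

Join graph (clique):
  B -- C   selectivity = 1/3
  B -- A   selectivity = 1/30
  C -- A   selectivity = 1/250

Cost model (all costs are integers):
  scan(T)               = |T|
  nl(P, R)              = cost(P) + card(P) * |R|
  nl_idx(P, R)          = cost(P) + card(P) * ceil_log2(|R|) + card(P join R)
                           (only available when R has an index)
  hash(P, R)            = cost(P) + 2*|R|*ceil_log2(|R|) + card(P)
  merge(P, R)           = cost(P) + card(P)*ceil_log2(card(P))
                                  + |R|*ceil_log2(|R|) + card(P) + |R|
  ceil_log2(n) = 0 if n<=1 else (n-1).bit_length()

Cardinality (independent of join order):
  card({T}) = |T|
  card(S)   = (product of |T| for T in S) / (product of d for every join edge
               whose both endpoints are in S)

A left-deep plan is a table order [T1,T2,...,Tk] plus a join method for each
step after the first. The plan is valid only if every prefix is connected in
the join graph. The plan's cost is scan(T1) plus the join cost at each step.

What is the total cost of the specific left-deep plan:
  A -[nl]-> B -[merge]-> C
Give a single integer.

step 1: scan A: cost=250, card=250
step 2: join B via nl
    card(P join B) = 250*60/(30) = 500
    cost = 250 + 250*60 = 15250
step 3: join C via merge
    card(P join C) = 500*60/(3*250) = 40
    cost = 15250 + 500*9 + 60*6 + 500 + 60 = 20670

20670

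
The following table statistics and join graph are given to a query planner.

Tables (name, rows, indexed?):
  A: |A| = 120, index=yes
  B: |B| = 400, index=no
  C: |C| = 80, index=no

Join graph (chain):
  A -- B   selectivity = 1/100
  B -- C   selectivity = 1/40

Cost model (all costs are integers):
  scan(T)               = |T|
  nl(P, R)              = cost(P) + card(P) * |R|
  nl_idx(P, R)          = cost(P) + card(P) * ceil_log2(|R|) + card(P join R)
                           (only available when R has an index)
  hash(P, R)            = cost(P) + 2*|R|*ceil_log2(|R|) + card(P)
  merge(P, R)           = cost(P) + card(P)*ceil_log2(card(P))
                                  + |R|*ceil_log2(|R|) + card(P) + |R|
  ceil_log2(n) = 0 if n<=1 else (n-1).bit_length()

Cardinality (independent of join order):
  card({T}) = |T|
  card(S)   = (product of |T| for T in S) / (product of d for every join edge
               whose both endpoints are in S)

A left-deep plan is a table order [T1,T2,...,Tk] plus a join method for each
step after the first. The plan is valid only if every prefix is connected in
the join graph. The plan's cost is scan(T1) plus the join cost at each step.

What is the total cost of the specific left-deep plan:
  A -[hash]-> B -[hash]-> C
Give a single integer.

9040

step 1: scan A: cost=120, card=120
step 2: join B via hash
    card(P join B) = 120*400/(100) = 480
    cost = 120 + 2*400*9 + 120 = 7440
step 3: join C via hash
    card(P join C) = 480*80/(40) = 960
    cost = 7440 + 2*80*7 + 480 = 9040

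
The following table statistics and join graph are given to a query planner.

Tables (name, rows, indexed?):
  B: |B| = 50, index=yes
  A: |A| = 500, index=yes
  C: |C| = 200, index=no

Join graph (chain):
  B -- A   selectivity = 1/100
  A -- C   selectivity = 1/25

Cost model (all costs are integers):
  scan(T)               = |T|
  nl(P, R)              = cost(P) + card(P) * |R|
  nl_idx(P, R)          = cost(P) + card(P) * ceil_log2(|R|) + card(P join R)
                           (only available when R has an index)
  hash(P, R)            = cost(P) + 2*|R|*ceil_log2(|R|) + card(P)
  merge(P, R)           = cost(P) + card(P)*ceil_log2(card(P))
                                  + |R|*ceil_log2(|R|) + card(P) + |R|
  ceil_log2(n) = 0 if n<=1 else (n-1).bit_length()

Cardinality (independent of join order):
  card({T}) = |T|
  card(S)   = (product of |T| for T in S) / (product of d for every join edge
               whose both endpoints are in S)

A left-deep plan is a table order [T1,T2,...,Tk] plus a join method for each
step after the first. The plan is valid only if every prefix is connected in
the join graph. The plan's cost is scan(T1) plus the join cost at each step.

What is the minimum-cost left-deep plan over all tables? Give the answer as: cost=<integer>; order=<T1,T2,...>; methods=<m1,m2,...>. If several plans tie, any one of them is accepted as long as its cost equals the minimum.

cost=4200; order=B,A,C; methods=nl_idx,hash

Selinger DP (subsets sized 1..n):
  {B}: scan cost=50, card=50
  {A}: scan cost=500, card=500
  {C}: scan cost=200, card=200
  {AB}: card=250; try (A,nl_idx)→750, (B,hash)→1600, (B,nl_idx)→3750, (A,merge)→5400, (B,merge)→5850, (A,hash)→9100 …(+2); best=750 via (A,nl_idx)
  {AC}: card=4000; try (C,hash)→4200, (A,nl_idx)→6000, (A,merge)→7000, (C,merge)→7300, (A,hash)→9400, (A,nl)→100200 …(+1); best=4200 via (C,hash)
  {ABC}: card=2000; try (C,hash)→4200, (C,merge)→4800, (B,hash)→8800, (B,nl_idx)→30200, (C,nl)→50750, (B,merge)→56550 …(+1); best=4200 via (C,hash)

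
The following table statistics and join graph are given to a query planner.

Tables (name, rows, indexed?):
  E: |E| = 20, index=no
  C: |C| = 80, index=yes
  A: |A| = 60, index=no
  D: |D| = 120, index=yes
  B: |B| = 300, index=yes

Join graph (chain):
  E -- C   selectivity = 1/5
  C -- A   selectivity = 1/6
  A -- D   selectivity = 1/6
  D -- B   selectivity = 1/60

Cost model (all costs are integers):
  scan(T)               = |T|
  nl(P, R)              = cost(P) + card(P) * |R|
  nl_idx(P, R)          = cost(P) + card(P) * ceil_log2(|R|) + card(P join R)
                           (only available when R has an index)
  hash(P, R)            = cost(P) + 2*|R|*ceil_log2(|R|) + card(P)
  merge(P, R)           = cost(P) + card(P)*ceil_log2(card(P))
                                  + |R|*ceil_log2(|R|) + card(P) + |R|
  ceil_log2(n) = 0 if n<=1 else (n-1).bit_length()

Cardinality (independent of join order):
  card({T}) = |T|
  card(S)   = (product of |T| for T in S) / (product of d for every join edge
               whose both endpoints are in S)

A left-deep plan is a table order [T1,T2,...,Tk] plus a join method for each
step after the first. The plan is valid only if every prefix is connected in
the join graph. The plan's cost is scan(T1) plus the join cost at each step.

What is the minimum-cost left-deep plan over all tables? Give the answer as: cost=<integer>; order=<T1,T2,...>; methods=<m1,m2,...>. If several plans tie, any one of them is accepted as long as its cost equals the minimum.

Selinger DP (subsets sized 1..n):
  {E}: scan cost=20, card=20
  {C}: scan cost=80, card=80
  {A}: scan cost=60, card=60
  {D}: scan cost=120, card=120
  {B}: scan cost=300, card=300
  {CE}: card=320; try (E,hash)→360, (C,nl_idx)→480, (C,merge)→780, (E,merge)→840, (C,hash)→1160, (C,nl)→1620 …(+1); best=360 via (E,hash)
  {AC}: card=800; try (A,hash)→880, (C,merge)→1120, (A,merge)→1140, (C,hash)→1240, (C,nl_idx)→1280, (C,nl)→4860 …(+1); best=880 via (A,hash)
  {AD}: card=1200; try (A,hash)→960, (D,merge)→1440, (A,merge)→1500, (D,nl_idx)→1680, (D,hash)→1800, (D,nl)→7260 …(+1); best=960 via (A,hash)
  {BD}: card=600; try (B,nl_idx)→1800, (D,hash)→2280, (D,nl_idx)→3000, (B,merge)→4080, (D,merge)→4260, (B,hash)→5640 …(+2); best=1800 via (B,nl_idx)
  {ACE}: card=3200; try (A,hash)→1400, (E,hash)→1880, (A,merge)→3980, (E,merge)→9800, (E,nl)→16880, (A,nl)→19560; best=1400 via (A,hash)
  {ACD}: card=16000; try (C,hash)→3280, (D,hash)→3360, (D,merge)→10640, (C,merge)→16000, (D,nl_idx)→22480, (C,nl_idx)→25360 …(+2); best=3280 via (C,hash)
  {ABD}: card=6000; try (A,hash)→3120, (B,hash)→7560, (A,merge)→8820, (B,nl_idx)→17760, (B,merge)→18360, (A,nl)→37800 …(+1); best=3120 via (A,hash)
  {ACDE}: card=64000; try (D,hash)→6280, (E,hash)→19480, (D,merge)→43960, (D,nl_idx)→87800, (E,merge)→243400, (E,nl)→323280 …(+1); best=6280 via (D,hash)
  {ABCD}: card=80000; try (C,hash)→10240, (B,hash)→24680, (C,merge)→87760, (C,nl_idx)→125120, (B,nl_idx)→227280, (B,merge)→246280 …(+2); best=10240 via (C,hash)
  {ABCDE}: card=320000; try (B,hash)→75680, (E,hash)→90440, (B,nl_idx)→902280, (B,merge)→1097280, (E,merge)→1450360, (E,nl)→1610240 …(+1); best=75680 via (B,hash)

cost=75680; order=C,E,A,D,B; methods=hash,hash,hash,hash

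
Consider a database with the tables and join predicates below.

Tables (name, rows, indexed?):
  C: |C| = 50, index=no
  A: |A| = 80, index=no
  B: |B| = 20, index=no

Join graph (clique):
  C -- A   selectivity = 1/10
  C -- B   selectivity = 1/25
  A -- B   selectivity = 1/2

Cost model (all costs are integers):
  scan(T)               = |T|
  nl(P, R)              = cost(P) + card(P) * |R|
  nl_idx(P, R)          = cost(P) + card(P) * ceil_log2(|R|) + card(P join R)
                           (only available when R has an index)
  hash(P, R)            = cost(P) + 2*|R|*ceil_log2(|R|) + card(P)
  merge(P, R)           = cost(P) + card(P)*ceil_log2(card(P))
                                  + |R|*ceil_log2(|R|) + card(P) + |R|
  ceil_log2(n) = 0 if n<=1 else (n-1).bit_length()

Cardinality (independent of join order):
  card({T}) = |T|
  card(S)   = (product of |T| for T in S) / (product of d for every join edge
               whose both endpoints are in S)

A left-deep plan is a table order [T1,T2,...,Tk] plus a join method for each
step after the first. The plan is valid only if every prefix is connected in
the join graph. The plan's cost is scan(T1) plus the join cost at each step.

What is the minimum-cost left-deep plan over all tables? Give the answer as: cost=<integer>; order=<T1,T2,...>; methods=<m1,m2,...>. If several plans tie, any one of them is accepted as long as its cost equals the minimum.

cost=1220; order=C,B,A; methods=hash,merge

Selinger DP (subsets sized 1..n):
  {C}: scan cost=50, card=50
  {A}: scan cost=80, card=80
  {B}: scan cost=20, card=20
  {AC}: card=400; try (C,hash)→760, (A,merge)→1040, (C,merge)→1070, (A,hash)→1220, (A,nl)→4050, (C,nl)→4080; best=760 via (C,hash)
  {BC}: card=40; try (B,hash)→300, (C,merge)→490, (B,merge)→520, (C,hash)→640, (C,nl)→1020, (B,nl)→1050; best=300 via (B,hash)
  {AB}: card=800; try (B,hash)→360, (A,merge)→780, (B,merge)→840, (A,hash)→1160, (A,nl)→1620, (B,nl)→1680; best=360 via (B,hash)
  {ABC}: card=160; try (A,merge)→1220, (B,hash)→1360, (A,hash)→1460, (C,hash)→1760, (A,nl)→3500, (B,merge)→4880 …(+3); best=1220 via (A,merge)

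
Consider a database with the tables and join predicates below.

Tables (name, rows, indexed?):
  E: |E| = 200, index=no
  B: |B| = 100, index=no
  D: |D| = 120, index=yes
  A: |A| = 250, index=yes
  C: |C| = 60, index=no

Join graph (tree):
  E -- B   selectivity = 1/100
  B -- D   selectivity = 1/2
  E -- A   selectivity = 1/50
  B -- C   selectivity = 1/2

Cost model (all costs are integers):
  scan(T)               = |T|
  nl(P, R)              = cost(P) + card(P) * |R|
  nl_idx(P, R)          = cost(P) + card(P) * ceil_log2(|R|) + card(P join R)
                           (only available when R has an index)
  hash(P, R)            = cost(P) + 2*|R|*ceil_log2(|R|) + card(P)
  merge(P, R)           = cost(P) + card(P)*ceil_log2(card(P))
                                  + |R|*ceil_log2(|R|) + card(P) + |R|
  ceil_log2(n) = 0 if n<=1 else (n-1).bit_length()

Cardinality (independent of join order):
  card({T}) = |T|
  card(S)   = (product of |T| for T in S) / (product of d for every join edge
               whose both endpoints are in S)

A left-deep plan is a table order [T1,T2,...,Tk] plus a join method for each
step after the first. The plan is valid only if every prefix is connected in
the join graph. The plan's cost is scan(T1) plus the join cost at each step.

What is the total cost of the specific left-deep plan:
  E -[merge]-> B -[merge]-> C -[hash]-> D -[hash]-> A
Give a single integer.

step 1: scan E: cost=200, card=200
step 2: join B via merge
    card(P join B) = 200*100/(100) = 200
    cost = 200 + 200*8 + 100*7 + 200 + 100 = 2800
step 3: join C via merge
    card(P join C) = 200*60/(2) = 6000
    cost = 2800 + 200*8 + 60*6 + 200 + 60 = 5020
step 4: join D via hash
    card(P join D) = 6000*120/(2) = 360000
    cost = 5020 + 2*120*7 + 6000 = 12700
step 5: join A via hash
    card(P join A) = 360000*250/(50) = 1800000
    cost = 12700 + 2*250*8 + 360000 = 376700

376700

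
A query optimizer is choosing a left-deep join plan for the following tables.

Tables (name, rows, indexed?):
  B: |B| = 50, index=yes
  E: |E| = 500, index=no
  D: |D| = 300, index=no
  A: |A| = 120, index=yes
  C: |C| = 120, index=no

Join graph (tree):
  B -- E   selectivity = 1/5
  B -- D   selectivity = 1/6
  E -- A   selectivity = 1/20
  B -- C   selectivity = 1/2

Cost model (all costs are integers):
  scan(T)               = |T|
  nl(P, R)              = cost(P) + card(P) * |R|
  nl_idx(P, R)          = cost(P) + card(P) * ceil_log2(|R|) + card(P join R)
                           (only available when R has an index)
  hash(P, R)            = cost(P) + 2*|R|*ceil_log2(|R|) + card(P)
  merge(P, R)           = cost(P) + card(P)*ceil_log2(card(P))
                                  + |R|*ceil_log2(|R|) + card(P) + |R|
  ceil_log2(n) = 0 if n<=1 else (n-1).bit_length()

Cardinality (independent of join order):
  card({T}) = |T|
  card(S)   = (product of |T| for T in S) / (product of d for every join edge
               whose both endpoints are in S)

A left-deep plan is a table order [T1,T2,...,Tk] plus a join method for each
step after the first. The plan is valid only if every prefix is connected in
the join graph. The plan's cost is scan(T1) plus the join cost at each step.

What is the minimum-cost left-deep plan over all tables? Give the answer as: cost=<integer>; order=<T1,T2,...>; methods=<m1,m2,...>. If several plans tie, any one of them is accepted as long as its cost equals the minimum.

cost=1543360; order=E,A,B,D,C; methods=hash,hash,hash,hash

Selinger DP (subsets sized 1..n):
  {B}: scan cost=50, card=50
  {E}: scan cost=500, card=500
  {D}: scan cost=300, card=300
  {A}: scan cost=120, card=120
  {C}: scan cost=120, card=120
  {BE}: card=5000; try (B,hash)→1600, (E,merge)→5400, (B,merge)→5850, (B,nl_idx)→8500, (E,hash)→9100, (E,nl)→25050 …(+1); best=1600 via (B,hash)
  {BD}: card=2500; try (B,hash)→1200, (D,merge)→3400, (B,merge)→3650, (B,nl_idx)→4600, (D,hash)→5500, (D,nl)→15050 …(+1); best=1200 via (B,hash)
  {BC}: card=3000; try (B,hash)→840, (C,merge)→1360, (B,merge)→1430, (C,hash)→1780, (B,nl_idx)→3840, (C,nl)→6050 …(+1); best=840 via (B,hash)
  {AE}: card=3000; try (A,hash)→2680, (E,merge)→6080, (A,merge)→6460, (A,nl_idx)→7000, (E,hash)→9240, (E,nl)→60120 …(+1); best=2680 via (A,hash)
  {BDE}: card=250000; try (D,hash)→12000, (E,hash)→12700, (E,merge)→38700, (D,merge)→74600, (E,nl)→1251200, (D,nl)→1501600; best=12000 via (D,hash)
  {ABE}: card=30000; try (B,hash)→6280, (A,hash)→8280, (B,merge)→42030, (B,nl_idx)→50680, (A,nl_idx)→66600, (A,merge)→72560 …(+2); best=6280 via (B,hash)
  {BCE}: card=300000; try (C,hash)→8280, (E,hash)→12840, (E,merge)→44840, (C,merge)→72560, (C,nl)→601600, (E,nl)→1500840; best=8280 via (C,hash)
  {BCD}: card=150000; try (C,hash)→5380, (D,hash)→9240, (C,merge)→34660, (D,merge)→42840, (C,nl)→301200, (D,nl)→900840; best=5380 via (C,hash)
  {ABDE}: card=1500000; try (D,hash)→41680, (A,hash)→263680, (D,merge)→489280, (A,nl_idx)→3262000, (A,merge)→4762960, (D,nl)→9006280 …(+1); best=41680 via (D,hash)
  {BCDE}: card=15000000; try (E,hash)→164380, (C,hash)→263680, (D,hash)→313680, (E,merge)→2860380, (C,merge)→4762960, (D,merge)→6011280 …(+3); best=164380 via (E,hash)
  {ABCE}: card=1800000; try (C,hash)→37960, (A,hash)→309960, (C,merge)→487240, (C,nl)→3606280, (A,nl_idx)→3908280, (A,merge)→6009240 …(+1); best=37960 via (C,hash)
  {ABCDE}: card=90000000; try (C,hash)→1543360, (D,hash)→1843360, (A,hash)→15166060, (C,merge)→33042640, (D,merge)→39640960, (C,nl)→180041680 …(+4); best=1543360 via (C,hash)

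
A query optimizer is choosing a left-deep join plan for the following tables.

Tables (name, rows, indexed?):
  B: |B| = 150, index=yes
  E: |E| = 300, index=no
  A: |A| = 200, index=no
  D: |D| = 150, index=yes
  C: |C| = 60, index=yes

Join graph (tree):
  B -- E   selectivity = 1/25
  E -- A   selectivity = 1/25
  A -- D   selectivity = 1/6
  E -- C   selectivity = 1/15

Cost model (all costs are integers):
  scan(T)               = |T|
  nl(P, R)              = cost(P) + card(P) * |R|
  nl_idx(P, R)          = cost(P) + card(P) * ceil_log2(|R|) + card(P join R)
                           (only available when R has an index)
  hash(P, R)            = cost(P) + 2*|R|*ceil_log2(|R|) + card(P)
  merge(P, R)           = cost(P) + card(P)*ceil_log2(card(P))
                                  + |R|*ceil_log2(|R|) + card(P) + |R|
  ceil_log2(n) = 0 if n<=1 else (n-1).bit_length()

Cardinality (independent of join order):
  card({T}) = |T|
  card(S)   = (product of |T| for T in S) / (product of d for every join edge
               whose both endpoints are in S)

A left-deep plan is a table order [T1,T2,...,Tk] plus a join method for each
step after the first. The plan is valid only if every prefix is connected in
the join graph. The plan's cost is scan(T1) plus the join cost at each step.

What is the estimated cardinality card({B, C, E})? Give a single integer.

7200

Tables in S: B(150), C(60), E(300)
Edges inside S: B-E(d=25), E-C(d=15)
numerator = 150 * 60 * 300 = 2700000
denominator = 25 * 15 = 375
card(S) = 2700000 / 375 = 7200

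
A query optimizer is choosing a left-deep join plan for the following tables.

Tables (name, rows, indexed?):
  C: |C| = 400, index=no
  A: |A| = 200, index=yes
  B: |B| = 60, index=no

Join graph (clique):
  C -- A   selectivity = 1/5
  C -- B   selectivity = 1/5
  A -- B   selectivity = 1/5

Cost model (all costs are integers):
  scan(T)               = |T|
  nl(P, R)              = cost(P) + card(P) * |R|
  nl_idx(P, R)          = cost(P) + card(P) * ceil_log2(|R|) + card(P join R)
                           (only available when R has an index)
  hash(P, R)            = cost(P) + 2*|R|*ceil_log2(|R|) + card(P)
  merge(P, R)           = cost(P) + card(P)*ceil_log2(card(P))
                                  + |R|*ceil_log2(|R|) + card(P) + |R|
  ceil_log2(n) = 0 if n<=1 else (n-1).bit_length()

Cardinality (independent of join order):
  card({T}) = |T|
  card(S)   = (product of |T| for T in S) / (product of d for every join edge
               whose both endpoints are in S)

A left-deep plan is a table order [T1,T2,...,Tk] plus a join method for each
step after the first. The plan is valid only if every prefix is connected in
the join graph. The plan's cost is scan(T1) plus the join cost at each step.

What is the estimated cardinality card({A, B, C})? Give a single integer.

Tables in S: A(200), B(60), C(400)
Edges inside S: C-A(d=5), C-B(d=5), A-B(d=5)
numerator = 200 * 60 * 400 = 4800000
denominator = 5 * 5 * 5 = 125
card(S) = 4800000 / 125 = 38400

38400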